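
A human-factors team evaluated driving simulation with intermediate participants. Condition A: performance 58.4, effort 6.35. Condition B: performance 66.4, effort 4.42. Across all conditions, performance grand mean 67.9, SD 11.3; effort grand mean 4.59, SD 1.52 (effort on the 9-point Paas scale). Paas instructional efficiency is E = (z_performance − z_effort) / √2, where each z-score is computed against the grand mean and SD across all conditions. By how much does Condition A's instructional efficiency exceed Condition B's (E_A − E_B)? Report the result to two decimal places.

-1.40

Condition A: z_P = (58.4 − 67.9)/11.3 = -0.8407; z_E = (6.35 − 4.59)/1.52 = 1.1579; E_A = (-0.8407 − 1.1579)/√2 = -1.4132.
Condition B: z_P = (66.4 − 67.9)/11.3 = -0.1327; z_E = (4.42 − 4.59)/1.52 = -0.1118; E_B = (-0.1327 − (-0.1118))/√2 = -0.0148.
E_A − E_B = -1.4132 − (-0.0148) = -1.3984 ≈ -1.40.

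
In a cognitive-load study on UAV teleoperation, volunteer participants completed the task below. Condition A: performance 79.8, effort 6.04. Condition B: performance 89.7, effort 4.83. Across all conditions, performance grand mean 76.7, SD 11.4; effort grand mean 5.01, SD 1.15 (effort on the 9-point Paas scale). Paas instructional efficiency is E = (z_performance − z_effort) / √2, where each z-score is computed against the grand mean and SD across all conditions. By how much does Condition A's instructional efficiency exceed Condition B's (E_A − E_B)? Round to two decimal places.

-1.36

Condition A: z_P = (79.8 − 76.7)/11.4 = 0.2719; z_E = (6.04 − 5.01)/1.15 = 0.8957; E_A = (0.2719 − 0.8957)/√2 = -0.4411.
Condition B: z_P = (89.7 − 76.7)/11.4 = 1.1404; z_E = (4.83 − 5.01)/1.15 = -0.1565; E_B = (1.1404 − (-0.1565))/√2 = 0.9170.
E_A − E_B = -0.4411 − 0.9170 = -1.3581 ≈ -1.36.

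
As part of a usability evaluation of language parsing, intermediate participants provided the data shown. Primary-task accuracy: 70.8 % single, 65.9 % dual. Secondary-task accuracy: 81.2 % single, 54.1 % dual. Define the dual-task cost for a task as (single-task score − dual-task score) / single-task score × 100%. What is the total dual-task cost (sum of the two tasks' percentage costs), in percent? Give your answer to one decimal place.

Primary cost = (70.8 − 65.9) / 70.8 × 100% = 6.9209%.
Secondary cost = (81.2 − 54.1) / 81.2 × 100% = 33.3744%.
Total = 6.9209% + 33.3744% = 40.2953% ≈ 40.3%.

40.3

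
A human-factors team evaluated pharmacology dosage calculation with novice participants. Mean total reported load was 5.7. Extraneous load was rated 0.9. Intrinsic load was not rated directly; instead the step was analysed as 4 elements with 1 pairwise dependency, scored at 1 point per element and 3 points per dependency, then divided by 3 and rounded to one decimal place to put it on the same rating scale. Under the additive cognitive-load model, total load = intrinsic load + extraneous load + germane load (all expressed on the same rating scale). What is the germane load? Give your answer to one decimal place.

Intrinsic (element-interactivity): (4 × 1 + 1 × 3) / 3 = 7 / 3 = 2.3333 → 2.3.
germane load = total − intrinsic − extraneous
             = 5.7 − 2.3 − 0.9 = 2.5.

2.5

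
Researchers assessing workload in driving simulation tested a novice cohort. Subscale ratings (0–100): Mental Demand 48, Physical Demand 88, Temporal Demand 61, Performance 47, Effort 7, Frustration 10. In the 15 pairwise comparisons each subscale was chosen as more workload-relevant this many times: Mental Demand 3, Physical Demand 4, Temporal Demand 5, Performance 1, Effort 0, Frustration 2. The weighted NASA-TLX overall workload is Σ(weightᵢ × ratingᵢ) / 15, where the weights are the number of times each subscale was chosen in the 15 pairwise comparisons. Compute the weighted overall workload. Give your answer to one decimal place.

The tallies are the weights (they sum to 15).
Weighted sum = 3·48 + 4·88 + 5·61 + 1·47 + 0·7 + 2·10
            = 144 + 352 + 305 + 47 + 0 + 20 = 868.
Overall workload = 868 / 15 = 57.8667 ≈ 57.9.

57.9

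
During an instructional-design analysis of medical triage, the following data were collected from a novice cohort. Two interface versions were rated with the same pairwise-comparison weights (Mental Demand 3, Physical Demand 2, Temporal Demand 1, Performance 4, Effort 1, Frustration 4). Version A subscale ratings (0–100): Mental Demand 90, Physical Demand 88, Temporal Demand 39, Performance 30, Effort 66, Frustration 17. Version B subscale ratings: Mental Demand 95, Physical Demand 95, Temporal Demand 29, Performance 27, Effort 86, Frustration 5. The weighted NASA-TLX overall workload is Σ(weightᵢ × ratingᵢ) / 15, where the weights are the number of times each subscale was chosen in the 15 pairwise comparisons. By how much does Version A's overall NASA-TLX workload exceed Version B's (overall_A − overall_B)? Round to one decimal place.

1.4

Version A weighted sum = 3·90 + 2·88 + 1·39 + 4·30 + 1·66 + 4·17 = 270 + 176 + 39 + 120 + 66 + 68 = 739; overall_A = 739/15 = 49.2667.
Version B weighted sum = 3·95 + 2·95 + 1·29 + 4·27 + 1·86 + 4·5 = 285 + 190 + 29 + 108 + 86 + 20 = 718; overall_B = 718/15 = 47.8667.
Difference = 49.2667 − 47.8667 = 1.4000 ≈ 1.4.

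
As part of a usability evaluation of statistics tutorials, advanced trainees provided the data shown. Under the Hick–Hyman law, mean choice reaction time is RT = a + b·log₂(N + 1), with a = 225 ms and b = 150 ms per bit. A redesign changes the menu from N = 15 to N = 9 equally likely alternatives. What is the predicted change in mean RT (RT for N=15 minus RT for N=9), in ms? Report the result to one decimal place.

101.7

RT(15) = 225 + 150·log₂(16) = 225 + 150·4.0000 = 825.0000 ms.
RT(9) = 225 + 150·log₂(10) = 225 + 150·3.3219 = 723.2850 ms.
Difference = 825.0000 − 723.2850 = 101.7150 ≈ 101.7 ms.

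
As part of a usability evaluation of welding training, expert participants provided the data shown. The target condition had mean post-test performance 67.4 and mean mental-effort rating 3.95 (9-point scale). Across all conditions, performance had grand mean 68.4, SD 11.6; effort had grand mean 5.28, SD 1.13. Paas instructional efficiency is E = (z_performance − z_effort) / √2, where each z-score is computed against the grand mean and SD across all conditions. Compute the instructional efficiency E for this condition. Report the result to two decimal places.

z_performance = (67.4 − 68.4) / 11.6 = -1.0000 / 11.6 = -0.0862.
z_effort = (3.95 − 5.28) / 1.13 = -1.3300 / 1.13 = -1.1770.
z_P − z_E = -0.0862 − (-1.1770) = 1.0908.
E = 1.0908 / √2 = 1.0908 / 1.41421 = 0.7713 ≈ 0.77.

0.77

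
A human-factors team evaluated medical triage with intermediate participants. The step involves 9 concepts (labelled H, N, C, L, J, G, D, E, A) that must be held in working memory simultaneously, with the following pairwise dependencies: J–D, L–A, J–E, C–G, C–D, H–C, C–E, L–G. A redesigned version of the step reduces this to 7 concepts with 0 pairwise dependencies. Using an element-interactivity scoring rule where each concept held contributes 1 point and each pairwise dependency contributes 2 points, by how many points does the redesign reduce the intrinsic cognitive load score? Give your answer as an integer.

Original: 9 × 1 + 8 × 2 = 9 + 16 = 25.
Redesigned: 7 × 1 + 0 × 2 = 7 + 0 = 7.
Reduction = 25 − 7 = 18.

18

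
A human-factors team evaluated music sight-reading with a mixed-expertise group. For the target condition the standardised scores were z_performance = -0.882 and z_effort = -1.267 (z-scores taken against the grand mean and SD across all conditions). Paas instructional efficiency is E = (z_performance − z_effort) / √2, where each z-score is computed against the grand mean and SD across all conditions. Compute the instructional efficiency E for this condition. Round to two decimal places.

z_P − z_E = -0.882 − (-1.267) = 0.3850.
E = 0.3850 / √2 = 0.3850 / 1.41421 = 0.2722 ≈ 0.27.

0.27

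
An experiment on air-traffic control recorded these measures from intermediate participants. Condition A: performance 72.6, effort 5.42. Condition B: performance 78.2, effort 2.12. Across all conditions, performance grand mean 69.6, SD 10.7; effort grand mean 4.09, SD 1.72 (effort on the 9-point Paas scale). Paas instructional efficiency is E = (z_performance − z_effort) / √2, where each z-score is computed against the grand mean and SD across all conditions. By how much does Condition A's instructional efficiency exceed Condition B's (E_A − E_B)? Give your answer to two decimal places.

-1.73

Condition A: z_P = (72.6 − 69.6)/10.7 = 0.2804; z_E = (5.42 − 4.09)/1.72 = 0.7733; E_A = (0.2804 − 0.7733)/√2 = -0.3485.
Condition B: z_P = (78.2 − 69.6)/10.7 = 0.8037; z_E = (2.12 − 4.09)/1.72 = -1.1453; E_B = (0.8037 − (-1.1453))/√2 = 1.3782.
E_A − E_B = -0.3485 − 1.3782 = -1.7267 ≈ -1.73.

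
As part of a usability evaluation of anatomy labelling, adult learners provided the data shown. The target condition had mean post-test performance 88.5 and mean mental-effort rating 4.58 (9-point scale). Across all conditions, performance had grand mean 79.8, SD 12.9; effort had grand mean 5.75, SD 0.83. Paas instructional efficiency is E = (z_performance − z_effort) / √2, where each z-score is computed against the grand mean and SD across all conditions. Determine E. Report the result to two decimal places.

z_performance = (88.5 − 79.8) / 12.9 = 8.7000 / 12.9 = 0.6744.
z_effort = (4.58 − 5.75) / 0.83 = -1.1700 / 0.83 = -1.4096.
z_P − z_E = 0.6744 − (-1.4096) = 2.0840.
E = 2.0840 / √2 = 2.0840 / 1.41421 = 1.4736 ≈ 1.47.

1.47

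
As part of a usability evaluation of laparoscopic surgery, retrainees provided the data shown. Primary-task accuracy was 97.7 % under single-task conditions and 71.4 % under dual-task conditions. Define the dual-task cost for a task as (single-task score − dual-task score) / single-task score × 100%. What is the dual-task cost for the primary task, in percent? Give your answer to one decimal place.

26.9

Cost = (97.7 − 71.4) / 97.7 × 100%
     = 26.3000 / 97.7 × 100% = 26.9191%.
≈ 26.9%.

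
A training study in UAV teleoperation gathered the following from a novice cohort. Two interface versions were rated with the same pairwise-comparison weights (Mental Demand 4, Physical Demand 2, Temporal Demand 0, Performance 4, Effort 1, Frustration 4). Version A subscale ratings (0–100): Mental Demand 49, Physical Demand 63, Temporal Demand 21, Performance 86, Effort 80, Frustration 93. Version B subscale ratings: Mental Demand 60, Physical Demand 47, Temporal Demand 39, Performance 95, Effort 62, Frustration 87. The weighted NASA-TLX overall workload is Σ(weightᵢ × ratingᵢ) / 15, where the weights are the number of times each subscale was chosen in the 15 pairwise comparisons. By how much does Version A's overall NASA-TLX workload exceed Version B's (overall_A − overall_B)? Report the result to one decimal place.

Version A weighted sum = 4·49 + 2·63 + 0·21 + 4·86 + 1·80 + 4·93 = 196 + 126 + 0 + 344 + 80 + 372 = 1118; overall_A = 1118/15 = 74.5333.
Version B weighted sum = 4·60 + 2·47 + 0·39 + 4·95 + 1·62 + 4·87 = 240 + 94 + 0 + 380 + 62 + 348 = 1124; overall_B = 1124/15 = 74.9333.
Difference = 74.5333 − 74.9333 = -0.4000 ≈ -0.4.

-0.4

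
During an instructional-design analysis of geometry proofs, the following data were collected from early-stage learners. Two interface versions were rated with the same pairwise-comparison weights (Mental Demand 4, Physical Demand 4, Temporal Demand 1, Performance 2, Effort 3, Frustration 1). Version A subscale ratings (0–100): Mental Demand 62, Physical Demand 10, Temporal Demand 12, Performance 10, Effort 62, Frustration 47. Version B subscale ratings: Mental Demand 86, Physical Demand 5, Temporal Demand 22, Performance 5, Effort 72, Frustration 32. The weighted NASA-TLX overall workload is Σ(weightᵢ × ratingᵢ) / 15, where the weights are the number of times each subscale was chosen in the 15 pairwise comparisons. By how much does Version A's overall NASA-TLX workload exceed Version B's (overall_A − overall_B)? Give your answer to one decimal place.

-6.1

Version A weighted sum = 4·62 + 4·10 + 1·12 + 2·10 + 3·62 + 1·47 = 248 + 40 + 12 + 20 + 186 + 47 = 553; overall_A = 553/15 = 36.8667.
Version B weighted sum = 4·86 + 4·5 + 1·22 + 2·5 + 3·72 + 1·32 = 344 + 20 + 22 + 10 + 216 + 32 = 644; overall_B = 644/15 = 42.9333.
Difference = 36.8667 − 42.9333 = -6.0666 ≈ -6.1.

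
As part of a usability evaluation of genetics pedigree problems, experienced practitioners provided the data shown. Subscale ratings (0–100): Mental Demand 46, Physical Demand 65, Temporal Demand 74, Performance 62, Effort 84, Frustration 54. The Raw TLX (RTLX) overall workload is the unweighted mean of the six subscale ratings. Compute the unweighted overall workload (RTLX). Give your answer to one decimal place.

64.2

Sum of ratings = 46 + 65 + 74 + 62 + 84 + 54 = 385.
RTLX = 385 / 6 = 64.1667 ≈ 64.2.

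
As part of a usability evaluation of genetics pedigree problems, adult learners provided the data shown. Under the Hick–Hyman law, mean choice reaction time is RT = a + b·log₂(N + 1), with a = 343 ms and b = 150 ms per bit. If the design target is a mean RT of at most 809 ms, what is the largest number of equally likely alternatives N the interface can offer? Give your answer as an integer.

7

Set 343 + 150·log₂(N + 1) ≤ 809.
log₂(N + 1) ≤ (809 − 343) / 150 = 3.1067.
N + 1 ≤ 2^3.1067 = 8.6141.
N ≤ 7.6141, so the largest integer N is 7.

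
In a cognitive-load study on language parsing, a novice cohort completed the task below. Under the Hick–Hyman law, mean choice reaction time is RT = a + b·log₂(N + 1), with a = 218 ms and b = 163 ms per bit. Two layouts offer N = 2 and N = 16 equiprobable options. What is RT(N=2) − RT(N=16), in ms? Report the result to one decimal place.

-407.9

RT(2) = 218 + 163·log₂(3) = 218 + 163·1.5850 = 476.3550 ms.
RT(16) = 218 + 163·log₂(17) = 218 + 163·4.0875 = 884.2625 ms.
Difference = 476.3550 − 884.2625 = -407.9075 ≈ -407.9 ms.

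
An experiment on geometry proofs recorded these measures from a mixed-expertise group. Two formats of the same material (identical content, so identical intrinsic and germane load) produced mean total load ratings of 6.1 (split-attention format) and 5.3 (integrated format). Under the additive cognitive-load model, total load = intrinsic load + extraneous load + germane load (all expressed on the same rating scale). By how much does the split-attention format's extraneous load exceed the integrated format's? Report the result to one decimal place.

Intrinsic and germane load are equal across formats, so the difference in total load equals the difference in extraneous load.
Extraneous-load difference = 6.1 − 5.3 = 0.8.

0.8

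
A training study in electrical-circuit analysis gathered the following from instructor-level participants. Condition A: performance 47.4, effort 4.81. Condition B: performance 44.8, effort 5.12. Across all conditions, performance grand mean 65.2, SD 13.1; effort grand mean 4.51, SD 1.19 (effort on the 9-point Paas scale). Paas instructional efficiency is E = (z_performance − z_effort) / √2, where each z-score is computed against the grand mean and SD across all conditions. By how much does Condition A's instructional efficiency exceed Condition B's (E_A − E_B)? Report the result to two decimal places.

Condition A: z_P = (47.4 − 65.2)/13.1 = -1.3588; z_E = (4.81 − 4.51)/1.19 = 0.2521; E_A = (-1.3588 − 0.2521)/√2 = -1.1391.
Condition B: z_P = (44.8 − 65.2)/13.1 = -1.5573; z_E = (5.12 − 4.51)/1.19 = 0.5126; E_B = (-1.5573 − 0.5126)/√2 = -1.4636.
E_A − E_B = -1.1391 − (-1.4636) = 0.3245 ≈ 0.32.

0.32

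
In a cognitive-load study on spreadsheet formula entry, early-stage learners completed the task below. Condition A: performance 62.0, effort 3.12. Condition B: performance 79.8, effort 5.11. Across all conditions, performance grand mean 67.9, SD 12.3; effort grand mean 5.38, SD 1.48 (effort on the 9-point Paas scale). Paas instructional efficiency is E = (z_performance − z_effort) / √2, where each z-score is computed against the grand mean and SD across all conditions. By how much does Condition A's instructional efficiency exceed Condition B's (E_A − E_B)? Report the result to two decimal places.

Condition A: z_P = (62.0 − 67.9)/12.3 = -0.4797; z_E = (3.12 − 5.38)/1.48 = -1.5270; E_A = (-0.4797 − (-1.5270))/√2 = 0.7406.
Condition B: z_P = (79.8 − 67.9)/12.3 = 0.9675; z_E = (5.11 − 5.38)/1.48 = -0.1824; E_B = (0.9675 − (-0.1824))/√2 = 0.8131.
E_A − E_B = 0.7406 − 0.8131 = -0.0725 ≈ -0.07.

-0.07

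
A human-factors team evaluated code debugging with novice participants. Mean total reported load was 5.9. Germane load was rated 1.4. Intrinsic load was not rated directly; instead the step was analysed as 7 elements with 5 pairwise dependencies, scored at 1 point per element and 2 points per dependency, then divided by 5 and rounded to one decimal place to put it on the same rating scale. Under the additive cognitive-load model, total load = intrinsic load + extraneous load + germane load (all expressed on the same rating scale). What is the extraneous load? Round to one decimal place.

1.1

Intrinsic (element-interactivity): (7 × 1 + 5 × 2) / 5 = 17 / 5 = 3.4000 → 3.4.
extraneous load = total − intrinsic − germane
             = 5.9 − 3.4 − 1.4 = 1.1.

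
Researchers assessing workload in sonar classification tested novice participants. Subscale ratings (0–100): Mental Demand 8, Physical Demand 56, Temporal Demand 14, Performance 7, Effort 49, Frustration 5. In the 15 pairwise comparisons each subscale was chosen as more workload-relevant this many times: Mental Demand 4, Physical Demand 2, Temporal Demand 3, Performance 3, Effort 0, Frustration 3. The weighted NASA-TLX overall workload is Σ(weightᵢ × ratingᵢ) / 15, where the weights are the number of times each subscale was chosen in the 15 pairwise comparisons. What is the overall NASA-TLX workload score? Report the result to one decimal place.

The tallies are the weights (they sum to 15).
Weighted sum = 4·8 + 2·56 + 3·14 + 3·7 + 0·49 + 3·5
            = 32 + 112 + 42 + 21 + 0 + 15 = 222.
Overall workload = 222 / 15 = 14.8000 ≈ 14.8.

14.8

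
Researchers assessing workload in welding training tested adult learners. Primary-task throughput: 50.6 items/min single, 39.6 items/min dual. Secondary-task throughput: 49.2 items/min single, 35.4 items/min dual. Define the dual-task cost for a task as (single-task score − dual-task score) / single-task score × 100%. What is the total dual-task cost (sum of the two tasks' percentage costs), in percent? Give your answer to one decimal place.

49.8

Primary cost = (50.6 − 39.6) / 50.6 × 100% = 21.7391%.
Secondary cost = (49.2 − 35.4) / 49.2 × 100% = 28.0488%.
Total = 21.7391% + 28.0488% = 49.7879% ≈ 49.8%.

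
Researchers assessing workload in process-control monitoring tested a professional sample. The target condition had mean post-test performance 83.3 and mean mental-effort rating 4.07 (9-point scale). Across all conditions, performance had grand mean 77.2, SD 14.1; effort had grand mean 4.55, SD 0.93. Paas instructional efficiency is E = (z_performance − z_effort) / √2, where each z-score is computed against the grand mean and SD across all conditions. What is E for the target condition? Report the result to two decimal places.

0.67

z_performance = (83.3 − 77.2) / 14.1 = 6.1000 / 14.1 = 0.4326.
z_effort = (4.07 − 4.55) / 0.93 = -0.4800 / 0.93 = -0.5161.
z_P − z_E = 0.4326 − (-0.5161) = 0.9487.
E = 0.9487 / √2 = 0.9487 / 1.41421 = 0.6708 ≈ 0.67.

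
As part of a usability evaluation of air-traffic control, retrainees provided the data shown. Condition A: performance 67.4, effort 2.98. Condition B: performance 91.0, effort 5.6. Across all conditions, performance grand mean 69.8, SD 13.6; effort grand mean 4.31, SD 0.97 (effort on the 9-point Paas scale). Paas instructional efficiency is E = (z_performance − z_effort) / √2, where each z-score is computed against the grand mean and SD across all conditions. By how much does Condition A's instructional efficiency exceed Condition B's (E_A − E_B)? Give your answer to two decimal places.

Condition A: z_P = (67.4 − 69.8)/13.6 = -0.1765; z_E = (2.98 − 4.31)/0.97 = -1.3711; E_A = (-0.1765 − (-1.3711))/√2 = 0.8447.
Condition B: z_P = (91.0 − 69.8)/13.6 = 1.5588; z_E = (5.6 − 4.31)/0.97 = 1.3299; E_B = (1.5588 − 1.3299)/√2 = 0.1619.
E_A − E_B = 0.8447 − 0.1619 = 0.6828 ≈ 0.68.

0.68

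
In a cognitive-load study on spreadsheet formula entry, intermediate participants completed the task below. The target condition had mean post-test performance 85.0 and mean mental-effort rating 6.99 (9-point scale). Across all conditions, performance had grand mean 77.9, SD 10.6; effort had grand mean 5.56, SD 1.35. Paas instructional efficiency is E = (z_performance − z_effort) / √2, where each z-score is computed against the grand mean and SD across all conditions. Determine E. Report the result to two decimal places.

z_performance = (85.0 − 77.9) / 10.6 = 7.1000 / 10.6 = 0.6698.
z_effort = (6.99 − 5.56) / 1.35 = 1.4300 / 1.35 = 1.0593.
z_P − z_E = 0.6698 − 1.0593 = -0.3895.
E = -0.3895 / √2 = -0.3895 / 1.41421 = -0.2754 ≈ -0.28.

-0.28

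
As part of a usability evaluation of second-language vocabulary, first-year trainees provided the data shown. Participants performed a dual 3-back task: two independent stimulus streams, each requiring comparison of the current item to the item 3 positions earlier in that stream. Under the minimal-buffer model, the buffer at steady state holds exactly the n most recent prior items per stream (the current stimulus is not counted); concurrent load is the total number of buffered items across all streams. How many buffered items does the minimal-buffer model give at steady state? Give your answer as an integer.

6

Each stream's buffer holds its 3 most recent prior items.
Two independent streams: 2 × 3 = 6 buffered items at steady state.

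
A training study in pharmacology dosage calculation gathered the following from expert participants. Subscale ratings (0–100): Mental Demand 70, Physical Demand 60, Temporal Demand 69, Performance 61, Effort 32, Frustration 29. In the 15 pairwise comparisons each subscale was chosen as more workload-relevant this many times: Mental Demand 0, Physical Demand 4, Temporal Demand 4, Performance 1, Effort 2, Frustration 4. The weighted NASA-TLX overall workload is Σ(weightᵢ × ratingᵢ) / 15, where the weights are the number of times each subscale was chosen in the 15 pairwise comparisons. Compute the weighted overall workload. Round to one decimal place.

50.5

The tallies are the weights (they sum to 15).
Weighted sum = 0·70 + 4·60 + 4·69 + 1·61 + 2·32 + 4·29
            = 0 + 240 + 276 + 61 + 64 + 116 = 757.
Overall workload = 757 / 15 = 50.4667 ≈ 50.5.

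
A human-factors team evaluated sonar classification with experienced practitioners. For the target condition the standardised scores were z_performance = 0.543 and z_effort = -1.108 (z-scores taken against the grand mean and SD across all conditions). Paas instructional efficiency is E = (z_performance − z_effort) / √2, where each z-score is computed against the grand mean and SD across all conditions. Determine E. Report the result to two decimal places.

z_P − z_E = 0.543 − (-1.108) = 1.6510.
E = 1.6510 / √2 = 1.6510 / 1.41421 = 1.1674 ≈ 1.17.

1.17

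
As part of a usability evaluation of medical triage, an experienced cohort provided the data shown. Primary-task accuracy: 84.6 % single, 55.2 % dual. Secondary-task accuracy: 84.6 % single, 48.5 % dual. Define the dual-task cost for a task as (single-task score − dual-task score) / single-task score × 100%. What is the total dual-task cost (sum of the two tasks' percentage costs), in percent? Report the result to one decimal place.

Primary cost = (84.6 − 55.2) / 84.6 × 100% = 34.7518%.
Secondary cost = (84.6 − 48.5) / 84.6 × 100% = 42.6714%.
Total = 34.7518% + 42.6714% = 77.4232% ≈ 77.4%.

77.4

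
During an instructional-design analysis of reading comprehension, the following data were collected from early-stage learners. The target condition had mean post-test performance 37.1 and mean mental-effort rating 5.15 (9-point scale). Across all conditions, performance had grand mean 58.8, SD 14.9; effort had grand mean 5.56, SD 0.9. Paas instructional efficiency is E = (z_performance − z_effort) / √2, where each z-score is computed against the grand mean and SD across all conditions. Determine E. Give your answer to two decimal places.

-0.71

z_performance = (37.1 − 58.8) / 14.9 = -21.7000 / 14.9 = -1.4564.
z_effort = (5.15 − 5.56) / 0.9 = -0.4100 / 0.9 = -0.4556.
z_P − z_E = -1.4564 − (-0.4556) = -1.0008.
E = -1.0008 / √2 = -1.0008 / 1.41421 = -0.7077 ≈ -0.71.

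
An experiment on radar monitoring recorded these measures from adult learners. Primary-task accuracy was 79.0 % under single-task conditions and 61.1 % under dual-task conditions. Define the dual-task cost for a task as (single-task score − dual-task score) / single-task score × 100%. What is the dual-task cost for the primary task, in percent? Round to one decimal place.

Cost = (79.0 − 61.1) / 79.0 × 100%
     = 17.9000 / 79.0 × 100% = 22.6582%.
≈ 22.7%.

22.7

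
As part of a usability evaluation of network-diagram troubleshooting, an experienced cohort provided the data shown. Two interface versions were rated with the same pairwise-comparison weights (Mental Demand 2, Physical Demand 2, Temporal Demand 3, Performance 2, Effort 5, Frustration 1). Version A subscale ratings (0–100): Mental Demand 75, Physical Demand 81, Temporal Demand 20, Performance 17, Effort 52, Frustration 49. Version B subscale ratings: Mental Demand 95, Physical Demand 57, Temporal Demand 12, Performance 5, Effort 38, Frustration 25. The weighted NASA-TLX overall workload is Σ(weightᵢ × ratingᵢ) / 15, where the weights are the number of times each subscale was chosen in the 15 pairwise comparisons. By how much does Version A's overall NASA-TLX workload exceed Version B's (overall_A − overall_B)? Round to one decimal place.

Version A weighted sum = 2·75 + 2·81 + 3·20 + 2·17 + 5·52 + 1·49 = 150 + 162 + 60 + 34 + 260 + 49 = 715; overall_A = 715/15 = 47.6667.
Version B weighted sum = 2·95 + 2·57 + 3·12 + 2·5 + 5·38 + 1·25 = 190 + 114 + 36 + 10 + 190 + 25 = 565; overall_B = 565/15 = 37.6667.
Difference = 47.6667 − 37.6667 = 10.0000 ≈ 10.0.

10.0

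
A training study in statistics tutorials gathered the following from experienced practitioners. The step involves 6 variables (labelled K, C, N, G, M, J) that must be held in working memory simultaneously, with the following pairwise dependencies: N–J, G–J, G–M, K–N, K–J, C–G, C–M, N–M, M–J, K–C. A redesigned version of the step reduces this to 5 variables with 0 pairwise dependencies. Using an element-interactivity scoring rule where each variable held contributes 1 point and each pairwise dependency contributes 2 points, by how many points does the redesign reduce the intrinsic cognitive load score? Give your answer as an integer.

Original: 6 × 1 + 10 × 2 = 6 + 20 = 26.
Redesigned: 5 × 1 + 0 × 2 = 5 + 0 = 5.
Reduction = 26 − 5 = 21.

21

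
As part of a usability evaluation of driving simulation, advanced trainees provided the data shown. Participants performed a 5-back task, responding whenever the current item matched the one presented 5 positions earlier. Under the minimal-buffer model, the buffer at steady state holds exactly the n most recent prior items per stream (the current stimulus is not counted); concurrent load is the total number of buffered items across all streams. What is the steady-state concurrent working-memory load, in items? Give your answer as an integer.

5

The buffer holds the 5 most recent prior items.
Steady-state concurrent load = 5 items.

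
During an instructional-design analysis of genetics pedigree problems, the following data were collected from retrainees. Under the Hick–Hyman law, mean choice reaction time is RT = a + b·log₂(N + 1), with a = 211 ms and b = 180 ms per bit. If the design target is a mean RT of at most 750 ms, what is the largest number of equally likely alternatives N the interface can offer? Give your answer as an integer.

Set 211 + 180·log₂(N + 1) ≤ 750.
log₂(N + 1) ≤ (750 − 211) / 180 = 2.9944.
N + 1 ≤ 2^2.9944 = 7.9690.
N ≤ 6.9690, so the largest integer N is 6.

6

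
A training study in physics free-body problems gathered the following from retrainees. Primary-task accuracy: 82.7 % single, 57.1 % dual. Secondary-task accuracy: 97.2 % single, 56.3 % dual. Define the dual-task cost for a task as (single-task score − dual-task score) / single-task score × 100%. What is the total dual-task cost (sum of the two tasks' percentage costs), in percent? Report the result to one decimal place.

Primary cost = (82.7 − 57.1) / 82.7 × 100% = 30.9553%.
Secondary cost = (97.2 − 56.3) / 97.2 × 100% = 42.0782%.
Total = 30.9553% + 42.0782% = 73.0335% ≈ 73.0%.

73.0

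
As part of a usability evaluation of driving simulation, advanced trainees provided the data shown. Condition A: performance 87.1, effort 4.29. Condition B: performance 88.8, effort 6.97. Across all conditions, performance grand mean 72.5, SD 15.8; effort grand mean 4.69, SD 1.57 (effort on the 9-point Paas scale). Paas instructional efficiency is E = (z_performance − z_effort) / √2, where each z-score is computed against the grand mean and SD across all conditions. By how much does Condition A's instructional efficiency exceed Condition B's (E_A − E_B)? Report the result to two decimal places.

1.13

Condition A: z_P = (87.1 − 72.5)/15.8 = 0.9241; z_E = (4.29 − 4.69)/1.57 = -0.2548; E_A = (0.9241 − (-0.2548))/√2 = 0.8336.
Condition B: z_P = (88.8 − 72.5)/15.8 = 1.0316; z_E = (6.97 − 4.69)/1.57 = 1.4522; E_B = (1.0316 − 1.4522)/√2 = -0.2974.
E_A − E_B = 0.8336 − (-0.2974) = 1.1310 ≈ 1.13.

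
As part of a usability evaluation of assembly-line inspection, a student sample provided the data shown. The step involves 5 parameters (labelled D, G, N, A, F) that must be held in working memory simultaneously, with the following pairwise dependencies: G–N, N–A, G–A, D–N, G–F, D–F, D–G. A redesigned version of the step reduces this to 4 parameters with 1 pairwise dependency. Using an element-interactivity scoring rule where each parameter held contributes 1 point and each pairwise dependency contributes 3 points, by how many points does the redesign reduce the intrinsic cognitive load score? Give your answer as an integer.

19

Original: 5 × 1 + 7 × 3 = 5 + 21 = 26.
Redesigned: 4 × 1 + 1 × 3 = 4 + 3 = 7.
Reduction = 26 − 7 = 19.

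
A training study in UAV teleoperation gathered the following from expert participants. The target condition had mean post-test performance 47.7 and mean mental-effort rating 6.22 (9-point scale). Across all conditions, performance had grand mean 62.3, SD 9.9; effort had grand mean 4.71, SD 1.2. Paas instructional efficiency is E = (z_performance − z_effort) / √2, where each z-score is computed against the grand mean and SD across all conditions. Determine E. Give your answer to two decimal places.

-1.93

z_performance = (47.7 − 62.3) / 9.9 = -14.6000 / 9.9 = -1.4747.
z_effort = (6.22 − 4.71) / 1.2 = 1.5100 / 1.2 = 1.2583.
z_P − z_E = -1.4747 − 1.2583 = -2.7330.
E = -2.7330 / √2 = -2.7330 / 1.41421 = -1.9325 ≈ -1.93.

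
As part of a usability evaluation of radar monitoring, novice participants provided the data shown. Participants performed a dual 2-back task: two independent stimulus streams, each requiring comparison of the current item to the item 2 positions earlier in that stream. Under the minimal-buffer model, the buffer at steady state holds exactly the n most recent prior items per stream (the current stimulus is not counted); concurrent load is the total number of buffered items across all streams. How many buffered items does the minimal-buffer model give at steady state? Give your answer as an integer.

Each stream's buffer holds its 2 most recent prior items.
Two independent streams: 2 × 2 = 4 buffered items at steady state.

4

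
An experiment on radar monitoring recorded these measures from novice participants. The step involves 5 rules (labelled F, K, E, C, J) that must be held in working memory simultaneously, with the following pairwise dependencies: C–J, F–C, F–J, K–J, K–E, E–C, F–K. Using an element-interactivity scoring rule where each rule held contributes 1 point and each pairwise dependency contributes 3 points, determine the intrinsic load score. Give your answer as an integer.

26

Count of rules held simultaneously: 5.
Count of pairwise dependencies listed: 7.
Element contribution: 5 × 1 = 5.
Interaction contribution: 7 × 3 = 21.
Intrinsic load = 5 + 21 = 26.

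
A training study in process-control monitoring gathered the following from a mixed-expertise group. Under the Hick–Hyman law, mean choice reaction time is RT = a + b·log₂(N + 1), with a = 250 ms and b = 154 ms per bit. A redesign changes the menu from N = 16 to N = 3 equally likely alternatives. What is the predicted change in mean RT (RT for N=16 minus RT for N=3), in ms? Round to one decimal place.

RT(16) = 250 + 154·log₂(17) = 250 + 154·4.0875 = 879.4750 ms.
RT(3) = 250 + 154·log₂(4) = 250 + 154·2.0000 = 558.0000 ms.
Difference = 879.4750 − 558.0000 = 321.4750 ≈ 321.5 ms.

321.5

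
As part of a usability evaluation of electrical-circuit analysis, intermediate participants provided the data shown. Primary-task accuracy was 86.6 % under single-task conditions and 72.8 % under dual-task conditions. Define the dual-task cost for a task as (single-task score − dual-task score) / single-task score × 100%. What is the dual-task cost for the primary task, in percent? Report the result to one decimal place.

Cost = (86.6 − 72.8) / 86.6 × 100%
     = 13.8000 / 86.6 × 100% = 15.9353%.
≈ 15.9%.

15.9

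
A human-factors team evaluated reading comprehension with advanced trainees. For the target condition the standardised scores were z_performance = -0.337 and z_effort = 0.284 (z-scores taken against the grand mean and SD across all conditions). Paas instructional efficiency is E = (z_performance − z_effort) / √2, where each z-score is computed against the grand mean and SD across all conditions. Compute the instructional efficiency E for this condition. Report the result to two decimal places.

z_P − z_E = -0.337 − 0.284 = -0.6210.
E = -0.6210 / √2 = -0.6210 / 1.41421 = -0.4391 ≈ -0.44.

-0.44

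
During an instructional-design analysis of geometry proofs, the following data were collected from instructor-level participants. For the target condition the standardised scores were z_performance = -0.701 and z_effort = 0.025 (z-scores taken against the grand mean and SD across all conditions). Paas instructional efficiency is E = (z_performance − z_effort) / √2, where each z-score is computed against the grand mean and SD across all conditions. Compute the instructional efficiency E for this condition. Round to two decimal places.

z_P − z_E = -0.701 − 0.025 = -0.7260.
E = -0.7260 / √2 = -0.7260 / 1.41421 = -0.5134 ≈ -0.51.

-0.51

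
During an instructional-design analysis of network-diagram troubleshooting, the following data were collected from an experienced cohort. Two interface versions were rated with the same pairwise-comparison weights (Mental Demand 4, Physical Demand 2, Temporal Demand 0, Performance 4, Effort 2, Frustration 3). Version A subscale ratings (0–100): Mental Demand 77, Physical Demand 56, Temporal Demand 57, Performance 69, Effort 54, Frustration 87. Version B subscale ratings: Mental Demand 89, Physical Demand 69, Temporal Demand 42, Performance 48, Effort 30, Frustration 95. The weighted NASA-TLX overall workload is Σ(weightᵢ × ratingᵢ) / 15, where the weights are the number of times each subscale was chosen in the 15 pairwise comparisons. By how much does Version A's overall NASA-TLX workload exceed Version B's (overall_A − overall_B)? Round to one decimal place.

Version A weighted sum = 4·77 + 2·56 + 0·57 + 4·69 + 2·54 + 3·87 = 308 + 112 + 0 + 276 + 108 + 261 = 1065; overall_A = 1065/15 = 71.0000.
Version B weighted sum = 4·89 + 2·69 + 0·42 + 4·48 + 2·30 + 3·95 = 356 + 138 + 0 + 192 + 60 + 285 = 1031; overall_B = 1031/15 = 68.7333.
Difference = 71.0000 − 68.7333 = 2.2667 ≈ 2.3.

2.3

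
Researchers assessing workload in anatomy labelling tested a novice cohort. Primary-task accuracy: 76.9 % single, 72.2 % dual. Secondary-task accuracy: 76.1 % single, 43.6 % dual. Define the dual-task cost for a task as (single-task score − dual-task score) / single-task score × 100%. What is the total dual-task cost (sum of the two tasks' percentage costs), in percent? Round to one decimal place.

Primary cost = (76.9 − 72.2) / 76.9 × 100% = 6.1118%.
Secondary cost = (76.1 − 43.6) / 76.1 × 100% = 42.7070%.
Total = 6.1118% + 42.7070% = 48.8188% ≈ 48.8%.

48.8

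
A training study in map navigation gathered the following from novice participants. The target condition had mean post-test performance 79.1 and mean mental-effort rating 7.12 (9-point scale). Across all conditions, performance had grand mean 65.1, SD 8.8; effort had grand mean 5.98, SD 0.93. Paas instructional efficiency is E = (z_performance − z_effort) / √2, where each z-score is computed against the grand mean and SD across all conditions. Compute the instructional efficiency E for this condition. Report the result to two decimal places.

0.26

z_performance = (79.1 − 65.1) / 8.8 = 14.0000 / 8.8 = 1.5909.
z_effort = (7.12 − 5.98) / 0.93 = 1.1400 / 0.93 = 1.2258.
z_P − z_E = 1.5909 − 1.2258 = 0.3651.
E = 0.3651 / √2 = 0.3651 / 1.41421 = 0.2582 ≈ 0.26.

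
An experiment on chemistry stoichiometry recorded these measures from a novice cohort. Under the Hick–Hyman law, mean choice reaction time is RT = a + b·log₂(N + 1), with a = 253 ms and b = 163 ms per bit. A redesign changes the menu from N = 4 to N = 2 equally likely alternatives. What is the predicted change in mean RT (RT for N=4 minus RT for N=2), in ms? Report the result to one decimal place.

120.1

RT(4) = 253 + 163·log₂(5) = 253 + 163·2.3219 = 631.4697 ms.
RT(2) = 253 + 163·log₂(3) = 253 + 163·1.5850 = 511.3550 ms.
Difference = 631.4697 − 511.3550 = 120.1147 ≈ 120.1 ms.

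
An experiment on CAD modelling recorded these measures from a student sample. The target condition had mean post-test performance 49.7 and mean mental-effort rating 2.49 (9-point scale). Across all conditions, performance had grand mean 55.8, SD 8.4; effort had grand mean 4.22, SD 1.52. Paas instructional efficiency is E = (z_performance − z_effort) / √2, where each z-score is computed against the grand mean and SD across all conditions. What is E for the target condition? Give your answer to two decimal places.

z_performance = (49.7 − 55.8) / 8.4 = -6.1000 / 8.4 = -0.7262.
z_effort = (2.49 − 4.22) / 1.52 = -1.7300 / 1.52 = -1.1382.
z_P − z_E = -0.7262 − (-1.1382) = 0.4120.
E = 0.4120 / √2 = 0.4120 / 1.41421 = 0.2913 ≈ 0.29.

0.29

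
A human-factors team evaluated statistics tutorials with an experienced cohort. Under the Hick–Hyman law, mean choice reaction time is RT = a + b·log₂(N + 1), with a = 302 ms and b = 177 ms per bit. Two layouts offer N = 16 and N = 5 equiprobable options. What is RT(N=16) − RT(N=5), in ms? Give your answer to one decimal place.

265.9

RT(16) = 302 + 177·log₂(17) = 302 + 177·4.0875 = 1025.4875 ms.
RT(5) = 302 + 177·log₂(6) = 302 + 177·2.5850 = 759.5450 ms.
Difference = 1025.4875 − 759.5450 = 265.9425 ≈ 265.9 ms.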